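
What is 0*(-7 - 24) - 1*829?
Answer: -829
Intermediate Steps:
0*(-7 - 24) - 1*829 = 0*(-31) - 829 = 0 - 829 = -829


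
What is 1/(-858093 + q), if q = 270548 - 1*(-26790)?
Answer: -1/560755 ≈ -1.7833e-6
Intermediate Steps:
q = 297338 (q = 270548 + 26790 = 297338)
1/(-858093 + q) = 1/(-858093 + 297338) = 1/(-560755) = -1/560755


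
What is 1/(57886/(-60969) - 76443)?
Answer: -60969/4660711153 ≈ -1.3081e-5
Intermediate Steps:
1/(57886/(-60969) - 76443) = 1/(57886*(-1/60969) - 76443) = 1/(-57886/60969 - 76443) = 1/(-4660711153/60969) = -60969/4660711153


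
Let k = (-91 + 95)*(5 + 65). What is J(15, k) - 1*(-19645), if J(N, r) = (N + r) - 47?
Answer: 19893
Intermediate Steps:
k = 280 (k = 4*70 = 280)
J(N, r) = -47 + N + r
J(15, k) - 1*(-19645) = (-47 + 15 + 280) - 1*(-19645) = 248 + 19645 = 19893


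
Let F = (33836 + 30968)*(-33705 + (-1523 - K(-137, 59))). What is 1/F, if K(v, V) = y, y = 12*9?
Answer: -1/2289914144 ≈ -4.3670e-10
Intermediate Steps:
y = 108
K(v, V) = 108
F = -2289914144 (F = (33836 + 30968)*(-33705 + (-1523 - 1*108)) = 64804*(-33705 + (-1523 - 108)) = 64804*(-33705 - 1631) = 64804*(-35336) = -2289914144)
1/F = 1/(-2289914144) = -1/2289914144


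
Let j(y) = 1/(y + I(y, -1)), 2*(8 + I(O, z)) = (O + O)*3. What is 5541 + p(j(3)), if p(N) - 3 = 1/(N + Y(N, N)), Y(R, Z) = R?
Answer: 5546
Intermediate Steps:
I(O, z) = -8 + 3*O (I(O, z) = -8 + ((O + O)*3)/2 = -8 + ((2*O)*3)/2 = -8 + (6*O)/2 = -8 + 3*O)
j(y) = 1/(-8 + 4*y) (j(y) = 1/(y + (-8 + 3*y)) = 1/(-8 + 4*y))
p(N) = 3 + 1/(2*N) (p(N) = 3 + 1/(N + N) = 3 + 1/(2*N))
5541 + p(j(3)) = 5541 + (3 + 1/(2*((1/(4*(-2 + 3)))))) = 5541 + (3 + 1/(2*(((¼)/1)))) = 5541 + (3 + 1/(2*(((¼)*1)))) = 5541 + (3 + 1/(2*(¼))) = 5541 + (3 + (½)*4) = 5541 + (3 + 2) = 5541 + 5 = 5546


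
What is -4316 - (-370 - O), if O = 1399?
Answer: -2547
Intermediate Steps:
-4316 - (-370 - O) = -4316 - (-370 - 1*1399) = -4316 - (-370 - 1399) = -4316 - 1*(-1769) = -4316 + 1769 = -2547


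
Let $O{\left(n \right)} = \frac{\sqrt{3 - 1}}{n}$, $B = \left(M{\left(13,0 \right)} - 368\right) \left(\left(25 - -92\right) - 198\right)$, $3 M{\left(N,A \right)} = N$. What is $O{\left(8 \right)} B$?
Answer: $\frac{29457 \sqrt{2}}{8} \approx 5207.3$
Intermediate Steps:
$M{\left(N,A \right)} = \frac{N}{3}$
$B = 29457$ ($B = \left(\frac{1}{3} \cdot 13 - 368\right) \left(\left(25 - -92\right) - 198\right) = \left(\frac{13}{3} - 368\right) \left(\left(25 + 92\right) - 198\right) = - \frac{1091 \left(117 - 198\right)}{3} = \left(- \frac{1091}{3}\right) \left(-81\right) = 29457$)
$O{\left(n \right)} = \frac{\sqrt{2}}{n}$
$O{\left(8 \right)} B = \frac{\sqrt{2}}{8} \cdot 29457 = \frac{29457 \sqrt{2}}{8}$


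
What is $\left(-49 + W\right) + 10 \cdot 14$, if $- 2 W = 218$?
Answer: $-18$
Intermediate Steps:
$W = -109$ ($W = \left(- \frac{1}{2}\right) 218 = -109$)
$\left(-49 + W\right) + 10 \cdot 14 = \left(-49 - 109\right) + 10 \cdot 14 = -158 + 140 = -18$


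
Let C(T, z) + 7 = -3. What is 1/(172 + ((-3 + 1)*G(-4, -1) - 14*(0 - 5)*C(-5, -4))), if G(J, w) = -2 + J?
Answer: -1/516 ≈ -0.0019380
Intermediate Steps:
C(T, z) = -10 (C(T, z) = -7 - 3 = -10)
1/(172 + ((-3 + 1)*G(-4, -1) - 14*(0 - 5)*C(-5, -4))) = 1/(172 + ((-3 + 1)*(-2 - 4) - 14*(0 - 5)*(-10))) = 1/(172 + (-2*(-6) - (-70)*(-10))) = 1/(172 + (12 - 14*50)) = 1/(172 + (12 - 700)) = 1/(172 - 688) = 1/(-516) = -1/516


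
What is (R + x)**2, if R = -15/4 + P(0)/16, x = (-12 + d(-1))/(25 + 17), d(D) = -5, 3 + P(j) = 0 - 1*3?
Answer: 579121/28224 ≈ 20.519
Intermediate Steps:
P(j) = -6 (P(j) = -3 + (0 - 1*3) = -3 + (0 - 3) = -3 - 3 = -6)
x = -17/42 (x = (-12 - 5)/(25 + 17) = -17/42 ≈ -0.40476)
R = -33/8 (R = -15/4 - 6/16 = -15*1/4 - 6*1/16 = -15/4 - 3/8 = -33/8 ≈ -4.1250)
(R + x)**2 = (-33/8 - 17/42)**2 = (-761/168)**2 = 579121/28224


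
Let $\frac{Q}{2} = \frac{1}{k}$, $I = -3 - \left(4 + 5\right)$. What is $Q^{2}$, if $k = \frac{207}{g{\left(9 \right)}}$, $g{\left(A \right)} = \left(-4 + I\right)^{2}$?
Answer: $\frac{262144}{42849} \approx 6.1179$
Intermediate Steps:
$I = -12$ ($I = -3 - 9 = -12$)
$g{\left(A \right)} = 256$ ($g{\left(A \right)} = \left(-4 - 12\right)^{2} = \left(-16\right)^{2} = 256$)
$k = \frac{207}{256} \approx 0.80859$
$Q = \frac{512}{207}$ ($Q = \frac{2}{\frac{207}{256}} = 2 \cdot \frac{256}{207} = \frac{512}{207} \approx 2.4734$)
$Q^{2} = \left(\frac{512}{207}\right)^{2} = \frac{262144}{42849}$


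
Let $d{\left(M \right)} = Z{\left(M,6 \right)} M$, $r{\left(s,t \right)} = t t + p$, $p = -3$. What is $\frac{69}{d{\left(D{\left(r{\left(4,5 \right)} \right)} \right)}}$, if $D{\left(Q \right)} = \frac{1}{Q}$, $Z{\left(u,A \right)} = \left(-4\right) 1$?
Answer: $- \frac{759}{2} \approx -379.5$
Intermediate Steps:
$Z{\left(u,A \right)} = -4$
$r{\left(s,t \right)} = -3 + t^{2}$ ($r{\left(s,t \right)} = t t - 3 = t^{2} - 3 = -3 + t^{2}$)
$d{\left(M \right)} = - 4 M$
$\frac{69}{d{\left(D{\left(r{\left(4,5 \right)} \right)} \right)}} = \frac{69}{\left(-4\right) \frac{1}{-3 + 5^{2}}} = \frac{69}{\left(-4\right) \frac{1}{-3 + 25}} = \frac{69}{\left(-4\right) \frac{1}{22}} = \frac{69}{- \frac{2}{11}} = 69 \left(- \frac{11}{2}\right) = - \frac{759}{2}$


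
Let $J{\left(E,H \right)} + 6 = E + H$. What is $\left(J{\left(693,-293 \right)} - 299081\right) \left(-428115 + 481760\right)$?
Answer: $-16023064115$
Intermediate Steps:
$J{\left(E,H \right)} = -6 + E + H$ ($J{\left(E,H \right)} = -6 + \left(E + H\right) = -6 + E + H$)
$\left(J{\left(693,-293 \right)} - 299081\right) \left(-428115 + 481760\right) = \left(\left(-6 + 693 - 293\right) - 299081\right) \left(-428115 + 481760\right) = \left(394 - 299081\right) 53645 = \left(-298687\right) 53645 = -16023064115$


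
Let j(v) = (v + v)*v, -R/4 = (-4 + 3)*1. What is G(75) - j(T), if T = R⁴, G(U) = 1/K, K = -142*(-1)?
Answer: -18612223/142 ≈ -1.3107e+5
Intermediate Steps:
K = 142
R = 4 (R = -4*(-4 + 3) = -(-4) = -4*(-1) = 4)
G(U) = 1/142
T = 256 (T = 4⁴ = 256)
j(v) = 2*v² (j(v) = (2*v)*v = 2*v²)
G(75) - j(T) = 1/142 - 2*256² = 1/142 - 2*65536 = 1/142 - 1*131072 = 1/142 - 131072 = -18612223/142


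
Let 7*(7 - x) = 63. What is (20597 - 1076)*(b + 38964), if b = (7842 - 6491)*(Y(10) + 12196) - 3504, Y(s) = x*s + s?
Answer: 322072020666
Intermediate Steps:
x = -2 (x = 7 - ⅐*63 = 7 - 9 = -2)
Y(s) = -s (Y(s) = -2*s + s = -s)
b = 16459782 (b = (7842 - 6491)*(-1*10 + 12196) - 3504 = 1351*(-10 + 12196) - 3504 = 1351*12186 - 3504 = 16463286 - 3504 = 16459782)
(20597 - 1076)*(b + 38964) = (20597 - 1076)*(16459782 + 38964) = 19521*16498746 = 322072020666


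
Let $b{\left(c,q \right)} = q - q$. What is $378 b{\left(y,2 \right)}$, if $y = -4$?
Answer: $0$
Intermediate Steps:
$b{\left(c,q \right)} = 0$
$378 b{\left(y,2 \right)} = 378 \cdot 0 = 0$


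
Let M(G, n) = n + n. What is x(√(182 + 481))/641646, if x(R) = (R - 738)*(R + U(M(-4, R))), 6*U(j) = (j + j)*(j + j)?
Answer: -434707/213882 + 515*√663/320823 ≈ -1.9911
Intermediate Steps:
M(G, n) = 2*n
U(j) = 2*j²/3 (U(j) = ((j + j)*(j + j))/6 = ((2*j)*(2*j))/6 = (4*j²)/6 = 2*j²/3)
x(R) = (-738 + R)*(R + 8*R²/3) (x(R) = (R - 738)*(R + 2*(2*R)²/3) = (-738 + R)*(R + 2*(4*R²)/3) = (-738 + R)*(R + 8*R²/3))
x(√(182 + 481))/641646 = (√(182 + 481)*(-2214 - 5901*√(182 + 481) + 8*(√(182 + 481))²)/3)/641646 = (√663*(-2214 - 5901*√663 + 8*(√663)²)/3)*(1/641646) = (√663*(-2214 - 5901*√663 + 8*663)/3)*(1/641646) = (√663*(-2214 - 5901*√663 + 5304)/3)*(1/641646) = (√663*(3090 - 5901*√663)/3)*(1/641646) = √663*(3090 - 5901*√663)/1924938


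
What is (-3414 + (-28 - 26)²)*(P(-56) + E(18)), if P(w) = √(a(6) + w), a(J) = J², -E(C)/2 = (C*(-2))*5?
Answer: -179280 - 996*I*√5 ≈ -1.7928e+5 - 2227.1*I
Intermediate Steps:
E(C) = 20*C (E(C) = -2*C*(-2)*5 = -2*(-2*C)*5 = -(-20)*C = 20*C)
P(w) = √(36 + w) (P(w) = √(6² + w) = √(36 + w))
(-3414 + (-28 - 26)²)*(P(-56) + E(18)) = (-3414 + (-28 - 26)²)*(√(36 - 56) + 20*18) = (-3414 + (-54)²)*(√(-20) + 360) = (-3414 + 2916)*(2*I*√5 + 360) = -498*(360 + 2*I*√5) = -179280 - 996*I*√5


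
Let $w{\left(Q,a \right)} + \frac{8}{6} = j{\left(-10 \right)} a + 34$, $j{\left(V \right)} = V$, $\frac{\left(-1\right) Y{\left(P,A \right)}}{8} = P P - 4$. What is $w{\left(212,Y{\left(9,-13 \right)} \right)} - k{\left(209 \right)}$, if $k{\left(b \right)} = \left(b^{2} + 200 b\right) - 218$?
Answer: $- \frac{237211}{3} \approx -79070.0$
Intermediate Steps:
$Y{\left(P,A \right)} = 32 - 8 P^{2}$ ($Y{\left(P,A \right)} = - 8 \left(P P - 4\right) = - 8 \left(P^{2} - 4\right) = - 8 \left(-4 + P^{2}\right) = 32 - 8 P^{2}$)
$k{\left(b \right)} = -218 + b^{2} + 200 b$
$w{\left(Q,a \right)} = \frac{98}{3} - 10 a$ ($w{\left(Q,a \right)} = - \frac{4}{3} - \left(-34 + 10 a\right) = \frac{98}{3} - 10 a$)
$w{\left(212,Y{\left(9,-13 \right)} \right)} - k{\left(209 \right)} = \left(\frac{98}{3} - 10 \left(32 - 8 \cdot 9^{2}\right)\right) - \left(-218 + 209^{2} + 200 \cdot 209\right) = \left(\frac{98}{3} - 10 \left(32 - 648\right)\right) - \left(-218 + 43681 + 41800\right) = \left(\frac{98}{3} - 10 \left(32 - 648\right)\right) - 85263 = \left(\frac{98}{3} - -6160\right) - 85263 = \left(\frac{98}{3} + 6160\right) - 85263 = \frac{18578}{3} - 85263 = - \frac{237211}{3}$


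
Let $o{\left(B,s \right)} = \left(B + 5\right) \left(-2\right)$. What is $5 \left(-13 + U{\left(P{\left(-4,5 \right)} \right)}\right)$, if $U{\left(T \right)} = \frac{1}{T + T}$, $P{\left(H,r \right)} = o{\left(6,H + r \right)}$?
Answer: $- \frac{2865}{44} \approx -65.114$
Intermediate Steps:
$o{\left(B,s \right)} = -10 - 2 B$ ($o{\left(B,s \right)} = \left(5 + B\right) \left(-2\right) = -10 - 2 B$)
$P{\left(H,r \right)} = -22$ ($P{\left(H,r \right)} = -10 - 12 = -22$)
$U{\left(T \right)} = \frac{1}{2 T}$
$5 \left(-13 + U{\left(P{\left(-4,5 \right)} \right)}\right) = 5 \left(-13 + \frac{1}{2 \left(-22\right)}\right) = 5 \left(-13 + \frac{1}{2} \left(- \frac{1}{22}\right)\right) = 5 \left(-13 - \frac{1}{44}\right) = 5 \left(- \frac{573}{44}\right) = - \frac{2865}{44}$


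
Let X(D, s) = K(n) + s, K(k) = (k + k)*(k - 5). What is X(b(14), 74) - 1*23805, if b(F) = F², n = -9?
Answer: -23479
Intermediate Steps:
K(k) = 2*k*(-5 + k) (K(k) = (2*k)*(-5 + k) = 2*k*(-5 + k))
X(D, s) = 252 + s (X(D, s) = 2*(-9)*(-5 - 9) + s = 2*(-9)*(-14) + s = 252 + s)
X(b(14), 74) - 1*23805 = (252 + 74) - 1*23805 = 326 - 23805 = -23479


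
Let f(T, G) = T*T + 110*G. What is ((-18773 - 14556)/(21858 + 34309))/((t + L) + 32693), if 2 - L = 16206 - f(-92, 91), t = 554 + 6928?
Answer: -33329/2384008315 ≈ -1.3980e-5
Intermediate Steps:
f(T, G) = T² + 110*G
t = 7482
L = 2270 (L = 2 - (16206 - ((-92)² + 110*91)) = 2 - (16206 - (8464 + 10010)) = 2 - (16206 - 1*18474) = 2 - (16206 - 18474) = 2 - 1*(-2268) = 2 + 2268 = 2270)
((-18773 - 14556)/(21858 + 34309))/((t + L) + 32693) = ((-18773 - 14556)/(21858 + 34309))/((7482 + 2270) + 32693) = (-33329/56167)/(9752 + 32693) = -33329*1/56167/42445 = -33329/56167*1/42445 = -33329/2384008315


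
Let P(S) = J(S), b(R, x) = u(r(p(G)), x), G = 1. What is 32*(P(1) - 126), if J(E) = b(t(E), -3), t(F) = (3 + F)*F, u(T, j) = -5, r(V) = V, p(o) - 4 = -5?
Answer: -4192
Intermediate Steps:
p(o) = -1 (p(o) = 4 - 5 = -1)
t(F) = F*(3 + F)
b(R, x) = -5
J(E) = -5
P(S) = -5
32*(P(1) - 126) = 32*(-5 - 126) = 32*(-131) = -4192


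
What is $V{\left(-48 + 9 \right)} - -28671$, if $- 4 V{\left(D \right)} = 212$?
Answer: $28618$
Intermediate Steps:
$V{\left(D \right)} = -53$ ($V{\left(D \right)} = \left(- \frac{1}{4}\right) 212 = -53$)
$V{\left(-48 + 9 \right)} - -28671 = -53 - -28671 = -53 + 28671 = 28618$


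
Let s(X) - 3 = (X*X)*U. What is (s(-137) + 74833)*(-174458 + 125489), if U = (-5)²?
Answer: -26642123109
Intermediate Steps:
U = 25
s(X) = 3 + 25*X² (s(X) = 3 + (X*X)*25 = 3 + X²*25 = 3 + 25*X²)
(s(-137) + 74833)*(-174458 + 125489) = ((3 + 25*(-137)²) + 74833)*(-174458 + 125489) = ((3 + 25*18769) + 74833)*(-48969) = ((3 + 469225) + 74833)*(-48969) = (469228 + 74833)*(-48969) = 544061*(-48969) = -26642123109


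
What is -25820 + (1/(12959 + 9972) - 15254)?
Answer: -941867893/22931 ≈ -41074.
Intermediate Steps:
-25820 + (1/(12959 + 9972) - 15254) = -25820 + (1/22931 - 15254) = -25820 - 349789473/22931 = -941867893/22931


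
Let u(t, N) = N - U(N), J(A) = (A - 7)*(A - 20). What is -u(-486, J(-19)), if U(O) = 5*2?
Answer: -1004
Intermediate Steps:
U(O) = 10
J(A) = (-20 + A)*(-7 + A) (J(A) = (-7 + A)*(-20 + A) = (-20 + A)*(-7 + A))
u(t, N) = -10 + N (u(t, N) = N - 1*10 = N - 10 = -10 + N)
-u(-486, J(-19)) = -(-10 + (140 + (-19)² - 27*(-19))) = -(-10 + (140 + 361 + 513)) = -(-10 + 1014) = -1*1004 = -1004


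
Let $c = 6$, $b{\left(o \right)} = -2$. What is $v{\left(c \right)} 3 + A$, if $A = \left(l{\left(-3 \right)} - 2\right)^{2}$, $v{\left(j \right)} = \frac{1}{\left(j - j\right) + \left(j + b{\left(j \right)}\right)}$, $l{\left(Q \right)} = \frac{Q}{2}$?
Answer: $13$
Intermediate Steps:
$l{\left(Q \right)} = \frac{Q}{2}$ ($l{\left(Q \right)} = Q \frac{1}{2} = \frac{Q}{2}$)
$v{\left(j \right)} = \frac{1}{-2 + j}$ ($v{\left(j \right)} = \frac{1}{\left(j - j\right) + \left(j - 2\right)} = \frac{1}{0 + \left(-2 + j\right)} = \frac{1}{-2 + j}$)
$A = \frac{49}{4}$ ($A = \left(\frac{1}{2} \left(-3\right) - 2\right)^{2} = \left(- \frac{3}{2} - 2\right)^{2} = \left(- \frac{7}{2}\right)^{2} = \frac{49}{4} \approx 12.25$)
$v{\left(c \right)} 3 + A = \frac{1}{-2 + 6} \cdot 3 + \frac{49}{4} = \frac{1}{4} \cdot 3 + \frac{49}{4} = \frac{3}{4} + \frac{49}{4} = 13$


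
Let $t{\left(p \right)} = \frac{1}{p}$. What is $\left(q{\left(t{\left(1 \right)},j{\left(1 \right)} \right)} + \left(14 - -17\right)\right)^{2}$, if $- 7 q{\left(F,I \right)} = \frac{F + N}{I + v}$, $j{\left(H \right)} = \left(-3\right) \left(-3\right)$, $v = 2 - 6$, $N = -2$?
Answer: $\frac{1179396}{1225} \approx 962.77$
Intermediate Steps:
$v = -4$ ($v = 2 - 6 = -4$)
$j{\left(H \right)} = 9$
$q{\left(F,I \right)} = - \frac{-2 + F}{7 \left(-4 + I\right)}$ ($q{\left(F,I \right)} = - \frac{\left(F - 2\right) \frac{1}{I - 4}}{7} = - \frac{\left(-2 + F\right) \frac{1}{-4 + I}}{7} = - \frac{\frac{1}{-4 + I} \left(-2 + F\right)}{7} = - \frac{-2 + F}{7 \left(-4 + I\right)}$)
$\left(q{\left(t{\left(1 \right)},j{\left(1 \right)} \right)} + \left(14 - -17\right)\right)^{2} = \left(\frac{2 - 1^{-1}}{7 \left(-4 + 9\right)} + \left(14 - -17\right)\right)^{2} = \left(\frac{2 - 1}{7 \cdot 5} + \left(14 + 17\right)\right)^{2} = \left(\frac{1}{7} \cdot \frac{1}{5} \left(2 - 1\right) + 31\right)^{2} = \left(\frac{1}{7} \cdot \frac{1}{5} \cdot 1 + 31\right)^{2} = \left(\frac{1}{35} + 31\right)^{2} = \left(\frac{1086}{35}\right)^{2} = \frac{1179396}{1225}$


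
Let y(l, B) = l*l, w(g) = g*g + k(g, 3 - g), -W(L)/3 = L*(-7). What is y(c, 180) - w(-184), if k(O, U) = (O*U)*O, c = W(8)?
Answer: -6336704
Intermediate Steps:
W(L) = 21*L (W(L) = -3*L*(-7) = -(-21)*L = 21*L)
c = 168 (c = 21*8 = 168)
k(O, U) = U*O²
w(g) = g² + g²*(3 - g) (w(g) = g*g + (3 - g)*g² = g² + g²*(3 - g))
y(l, B) = l²
y(c, 180) - w(-184) = 168² - (-184)²*(4 - 1*(-184)) = 28224 - 33856*(4 + 184) = 28224 - 33856*188 = 28224 - 1*6364928 = 28224 - 6364928 = -6336704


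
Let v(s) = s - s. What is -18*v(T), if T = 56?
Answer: 0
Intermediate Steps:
v(s) = 0
-18*v(T) = -18*0 = 0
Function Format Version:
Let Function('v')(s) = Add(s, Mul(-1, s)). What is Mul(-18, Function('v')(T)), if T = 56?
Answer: 0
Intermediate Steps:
Function('v')(s) = 0
Mul(-18, Function('v')(T)) = Mul(-18, 0) = 0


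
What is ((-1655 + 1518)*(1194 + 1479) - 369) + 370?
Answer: -366200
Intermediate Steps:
((-1655 + 1518)*(1194 + 1479) - 369) + 370 = (-137*2673 - 369) + 370 = (-366201 - 369) + 370 = -366570 + 370 = -366200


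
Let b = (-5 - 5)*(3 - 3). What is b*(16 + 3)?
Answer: 0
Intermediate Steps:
b = 0 (b = -10*0 = 0)
b*(16 + 3) = 0*(16 + 3) = 0*19 = 0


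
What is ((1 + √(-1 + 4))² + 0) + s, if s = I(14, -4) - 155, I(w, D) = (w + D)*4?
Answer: -111 + 2*√3 ≈ -107.54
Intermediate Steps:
I(w, D) = 4*D + 4*w (I(w, D) = (D + w)*4 = 4*D + 4*w)
s = -115 (s = (4*(-4) + 4*14) - 155 = (-16 + 56) - 155 = 40 - 155 = -115)
((1 + √(-1 + 4))² + 0) + s = ((1 + √(-1 + 4))² + 0) - 115 = ((1 + √3)² + 0) - 115 = (1 + √3)² - 115 = -115 + (1 + √3)²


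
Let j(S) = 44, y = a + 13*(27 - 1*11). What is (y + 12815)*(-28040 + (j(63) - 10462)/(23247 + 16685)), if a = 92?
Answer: -7342456999635/19966 ≈ -3.6775e+8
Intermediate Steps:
y = 300 (y = 92 + 13*(27 - 1*11) = 92 + 13*(27 - 11) = 92 + 13*16 = 92 + 208 = 300)
(y + 12815)*(-28040 + (j(63) - 10462)/(23247 + 16685)) = (300 + 12815)*(-28040 + (44 - 10462)/(23247 + 16685)) = 13115*(-28040 - 10418/39932) = 13115*(-28040 - 10418*1/39932) = 13115*(-28040 - 5209/19966) = 13115*(-559851849/19966) = -7342456999635/19966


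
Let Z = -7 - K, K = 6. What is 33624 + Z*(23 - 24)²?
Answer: 33611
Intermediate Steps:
Z = -13 (Z = -7 - 1*6 = -7 - 6 = -13)
33624 + Z*(23 - 24)² = 33624 - 13*(23 - 24)² = 33624 - 13*(-1)² = 33624 - 13*1 = 33624 - 13 = 33611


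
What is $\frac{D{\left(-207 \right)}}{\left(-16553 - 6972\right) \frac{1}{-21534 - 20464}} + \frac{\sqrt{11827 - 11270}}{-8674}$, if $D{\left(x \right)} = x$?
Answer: $- \frac{8693586}{23525} - \frac{\sqrt{557}}{8674} \approx -369.55$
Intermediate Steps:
$\frac{D{\left(-207 \right)}}{\left(-16553 - 6972\right) \frac{1}{-21534 - 20464}} + \frac{\sqrt{11827 - 11270}}{-8674} = - \frac{207}{\left(-16553 - 6972\right) \frac{1}{-21534 - 20464}} + \frac{\sqrt{11827 - 11270}}{-8674} = - \frac{207}{\left(-23525\right) \frac{1}{-41998}} + \sqrt{557} \left(- \frac{1}{8674}\right) = - \frac{207}{\left(-23525\right) \left(- \frac{1}{41998}\right)} - \frac{\sqrt{557}}{8674} = - \frac{207}{\frac{23525}{41998}} - \frac{\sqrt{557}}{8674} = \left(-207\right) \frac{41998}{23525} - \frac{\sqrt{557}}{8674} = - \frac{8693586}{23525} - \frac{\sqrt{557}}{8674}$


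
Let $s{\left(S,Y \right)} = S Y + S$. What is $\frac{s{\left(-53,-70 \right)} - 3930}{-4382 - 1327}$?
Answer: $\frac{91}{1903} \approx 0.047819$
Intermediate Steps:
$s{\left(S,Y \right)} = S + S Y$
$\frac{s{\left(-53,-70 \right)} - 3930}{-4382 - 1327} = \frac{- 53 \left(1 - 70\right) - 3930}{-4382 - 1327} = \frac{\left(-53\right) \left(-69\right) - 3930}{-5709} = \left(3657 - 3930\right) \left(- \frac{1}{5709}\right) = \left(-273\right) \left(- \frac{1}{5709}\right) = \frac{91}{1903}$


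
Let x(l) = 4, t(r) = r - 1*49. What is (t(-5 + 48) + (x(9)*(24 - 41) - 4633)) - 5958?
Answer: -10665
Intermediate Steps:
t(r) = -49 + r (t(r) = r - 49 = -49 + r)
(t(-5 + 48) + (x(9)*(24 - 41) - 4633)) - 5958 = ((-49 + (-5 + 48)) + (4*(24 - 41) - 4633)) - 5958 = ((-49 + 43) + (4*(-17) - 4633)) - 5958 = (-6 + (-68 - 4633)) - 5958 = (-6 - 4701) - 5958 = -4707 - 5958 = -10665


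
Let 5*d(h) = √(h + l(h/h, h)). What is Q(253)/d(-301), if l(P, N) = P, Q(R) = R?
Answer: -253*I*√3/6 ≈ -73.035*I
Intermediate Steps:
d(h) = √(1 + h)/5 (d(h) = √(h + h/h)/5 = √(h + 1)/5 = √(1 + h)/5)
Q(253)/d(-301) = 253/((√(1 - 301)/5)) = 253/((√(-300)/5)) = 253/(((10*I*√3)/5)) = 253/((2*I*√3)) = 253*(-I*√3/6) = -253*I*√3/6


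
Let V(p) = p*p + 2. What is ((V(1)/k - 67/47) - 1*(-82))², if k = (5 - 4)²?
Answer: 15429184/2209 ≈ 6984.7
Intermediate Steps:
V(p) = 2 + p² (V(p) = p² + 2 = 2 + p²)
k = 1 (k = 1² = 1)
((V(1)/k - 67/47) - 1*(-82))² = (((2 + 1²)/1 - 67/47) - 1*(-82))² = (((2 + 1)*1 - 67*1/47) + 82)² = ((3*1 - 67/47) + 82)² = ((3 - 67/47) + 82)² = (74/47 + 82)² = (3928/47)² = 15429184/2209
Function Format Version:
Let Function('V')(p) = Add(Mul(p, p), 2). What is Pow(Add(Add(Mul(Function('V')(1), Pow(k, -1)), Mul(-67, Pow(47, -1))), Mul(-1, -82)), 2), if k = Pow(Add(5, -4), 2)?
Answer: Rational(15429184, 2209) ≈ 6984.7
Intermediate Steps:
Function('V')(p) = Add(2, Pow(p, 2)) (Function('V')(p) = Add(Pow(p, 2), 2) = Add(2, Pow(p, 2)))
k = 1 (k = Pow(1, 2) = 1)
Pow(Add(Add(Mul(Function('V')(1), Pow(k, -1)), Mul(-67, Pow(47, -1))), Mul(-1, -82)), 2) = Pow(Add(Add(Mul(Add(2, Pow(1, 2)), Pow(1, -1)), Mul(-67, Pow(47, -1))), Mul(-1, -82)), 2) = Pow(Add(Add(Mul(Add(2, 1), 1), Mul(-67, Rational(1, 47))), 82), 2) = Pow(Add(Add(Mul(3, 1), Rational(-67, 47)), 82), 2) = Pow(Add(Add(3, Rational(-67, 47)), 82), 2) = Pow(Add(Rational(74, 47), 82), 2) = Pow(Rational(3928, 47), 2) = Rational(15429184, 2209)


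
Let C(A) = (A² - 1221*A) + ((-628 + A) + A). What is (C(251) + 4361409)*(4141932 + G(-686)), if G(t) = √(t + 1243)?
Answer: 17055701434716 + 4117813*√557 ≈ 1.7056e+13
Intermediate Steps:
C(A) = -628 + A² - 1219*A (C(A) = (A² - 1221*A) + (-628 + 2*A) = -628 + A² - 1219*A)
G(t) = √(1243 + t)
(C(251) + 4361409)*(4141932 + G(-686)) = ((-628 + 251² - 1219*251) + 4361409)*(4141932 + √(1243 - 686)) = ((-628 + 63001 - 305969) + 4361409)*(4141932 + √557) = (-243596 + 4361409)*(4141932 + √557) = 4117813*(4141932 + √557) = 17055701434716 + 4117813*√557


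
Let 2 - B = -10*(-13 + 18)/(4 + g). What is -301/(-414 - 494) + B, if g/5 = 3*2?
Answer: 58689/15436 ≈ 3.8021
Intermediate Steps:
g = 30 (g = 5*(3*2) = 5*6 = 30)
B = 59/17 (B = 2 - (-10)*(-13 + 18)/(4 + 30) = 2 - (-10)*5/34 = 2 - 1*(-25/17) = 2 + 25/17 = 59/17 ≈ 3.4706)
-301/(-414 - 494) + B = -301/(-414 - 494) + 59/17 = -301/(-908) + 59/17 = -1/908*(-301) + 59/17 = 301/908 + 59/17 = 58689/15436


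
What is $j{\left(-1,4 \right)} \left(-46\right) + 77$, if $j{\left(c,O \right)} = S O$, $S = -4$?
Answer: $813$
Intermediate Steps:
$j{\left(c,O \right)} = - 4 O$
$j{\left(-1,4 \right)} \left(-46\right) + 77 = \left(-4\right) 4 \left(-46\right) + 77 = \left(-16\right) \left(-46\right) + 77 = 736 + 77 = 813$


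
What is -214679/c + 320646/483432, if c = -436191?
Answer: 40607599619/35144781252 ≈ 1.1554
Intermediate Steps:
-214679/c + 320646/483432 = -214679/(-436191) + 320646/483432 = -214679*(-1/436191) + 320646*(1/483432) = 214679/436191 + 53441/80572 = 40607599619/35144781252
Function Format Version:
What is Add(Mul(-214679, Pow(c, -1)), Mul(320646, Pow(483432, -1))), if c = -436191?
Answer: Rational(40607599619, 35144781252) ≈ 1.1554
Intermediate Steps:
Add(Mul(-214679, Pow(c, -1)), Mul(320646, Pow(483432, -1))) = Add(Mul(-214679, Pow(-436191, -1)), Mul(320646, Pow(483432, -1))) = Add(Mul(-214679, Rational(-1, 436191)), Mul(320646, Rational(1, 483432))) = Add(Rational(214679, 436191), Rational(53441, 80572)) = Rational(40607599619, 35144781252)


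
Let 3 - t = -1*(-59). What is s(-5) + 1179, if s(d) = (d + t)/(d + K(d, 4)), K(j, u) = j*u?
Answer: 29536/25 ≈ 1181.4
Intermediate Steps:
t = -56 (t = 3 - (-1)*(-59) = 3 - 1*59 = 3 - 59 = -56)
s(d) = (-56 + d)/(5*d) (s(d) = (d - 56)/(d + d*4) = (-56 + d)/(d + 4*d) = (-56 + d)/((5*d)) = (-56 + d)*(1/(5*d)) = (-56 + d)/(5*d))
s(-5) + 1179 = (⅕)*(-56 - 5)/(-5) + 1179 = (⅕)*(-⅕)*(-61) + 1179 = 61/25 + 1179 = 29536/25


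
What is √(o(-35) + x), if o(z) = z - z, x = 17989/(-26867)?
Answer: I*√483310463/26867 ≈ 0.81826*I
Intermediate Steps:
x = -17989/26867 (x = 17989*(-1/26867) = -17989/26867 ≈ -0.66956)
o(z) = 0
√(o(-35) + x) = √(0 - 17989/26867) = √(-17989/26867) = I*√483310463/26867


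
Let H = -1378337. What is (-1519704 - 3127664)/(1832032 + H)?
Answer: -422488/41245 ≈ -10.243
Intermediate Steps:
(-1519704 - 3127664)/(1832032 + H) = (-1519704 - 3127664)/(1832032 - 1378337) = -4647368/453695 = -4647368*1/453695 = -422488/41245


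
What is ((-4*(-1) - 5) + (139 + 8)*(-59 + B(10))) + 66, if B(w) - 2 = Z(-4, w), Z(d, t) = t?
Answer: -6844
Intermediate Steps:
B(w) = 2 + w
((-4*(-1) - 5) + (139 + 8)*(-59 + B(10))) + 66 = ((-4*(-1) - 5) + (139 + 8)*(-59 + (2 + 10))) + 66 = ((4 - 5) + 147*(-59 + 12)) + 66 = (-1 + 147*(-47)) + 66 = (-1 - 6909) + 66 = -6910 + 66 = -6844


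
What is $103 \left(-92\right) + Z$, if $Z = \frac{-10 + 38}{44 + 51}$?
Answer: $- \frac{900192}{95} \approx -9475.7$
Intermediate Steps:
$Z = \frac{28}{95} \approx 0.29474$
$103 \left(-92\right) + Z = 103 \left(-92\right) + \frac{28}{95} = -9476 + \frac{28}{95} = - \frac{900192}{95}$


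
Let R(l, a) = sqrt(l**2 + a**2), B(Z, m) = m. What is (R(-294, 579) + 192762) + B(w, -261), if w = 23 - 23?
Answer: 192501 + 3*sqrt(46853) ≈ 1.9315e+5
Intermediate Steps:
w = 0
R(l, a) = sqrt(a**2 + l**2)
(R(-294, 579) + 192762) + B(w, -261) = (sqrt(579**2 + (-294)**2) + 192762) - 261 = (sqrt(335241 + 86436) + 192762) - 261 = (sqrt(421677) + 192762) - 261 = (3*sqrt(46853) + 192762) - 261 = (192762 + 3*sqrt(46853)) - 261 = 192501 + 3*sqrt(46853)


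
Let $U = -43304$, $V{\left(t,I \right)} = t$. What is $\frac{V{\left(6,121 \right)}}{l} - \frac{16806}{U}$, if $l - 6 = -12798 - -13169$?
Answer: $\frac{3297843}{8162804} \approx 0.40401$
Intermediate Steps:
$l = 377$ ($l = 6 - -371 = 6 + \left(-12798 + 13169\right) = 6 + 371 = 377$)
$\frac{V{\left(6,121 \right)}}{l} - \frac{16806}{U} = \frac{6}{377} - \frac{16806}{-43304} = 6 \cdot \frac{1}{377} - - \frac{8403}{21652} = \frac{6}{377} + \frac{8403}{21652} = \frac{3297843}{8162804}$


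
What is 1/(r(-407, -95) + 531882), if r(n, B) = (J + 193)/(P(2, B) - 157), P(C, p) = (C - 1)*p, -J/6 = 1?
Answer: 252/134034077 ≈ 1.8801e-6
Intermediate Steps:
J = -6 (J = -6*1 = -6)
P(C, p) = p*(-1 + C) (P(C, p) = (-1 + C)*p = p*(-1 + C))
r(n, B) = 187/(-157 + B) (r(n, B) = (-6 + 193)/(B*(-1 + 2) - 157) = 187/(B*1 - 157) = 187/(B - 157) = 187/(-157 + B))
1/(r(-407, -95) + 531882) = 1/(187/(-157 - 95) + 531882) = 1/(187/(-252) + 531882) = 1/(187*(-1/252) + 531882) = 1/(-187/252 + 531882) = 1/(134034077/252) = 252/134034077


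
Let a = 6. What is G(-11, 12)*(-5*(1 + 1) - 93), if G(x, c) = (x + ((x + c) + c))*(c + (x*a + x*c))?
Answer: 38316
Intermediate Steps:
G(x, c) = (2*c + 2*x)*(c + 6*x + c*x) (G(x, c) = (x + ((x + c) + c))*(c + (x*6 + x*c)) = (x + ((c + x) + c))*(c + (6*x + c*x)) = (x + (x + 2*c))*(c + 6*x + c*x) = (2*c + 2*x)*(c + 6*x + c*x))
G(-11, 12)*(-5*(1 + 1) - 93) = (2*12**2 + 12*(-11)**2 + 2*12*(-11)**2 + 2*(-11)*12**2 + 14*12*(-11))*(-5*(1 + 1) - 93) = (2*144 + 12*121 + 2*12*121 + 2*(-11)*144 - 1848)*(-5*2 - 93) = (288 + 1452 + 2904 - 3168 - 1848)*(-10 - 93) = -372*(-103) = 38316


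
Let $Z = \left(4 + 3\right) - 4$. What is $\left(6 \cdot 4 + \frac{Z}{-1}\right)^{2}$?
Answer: $441$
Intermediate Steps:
$Z = 3$ ($Z = 7 - 4 = 3$)
$\left(6 \cdot 4 + \frac{Z}{-1}\right)^{2} = \left(6 \cdot 4 + \frac{3}{-1}\right)^{2} = \left(24 + 3 \left(-1\right)\right)^{2} = \left(24 - 3\right)^{2} = 21^{2} = 441$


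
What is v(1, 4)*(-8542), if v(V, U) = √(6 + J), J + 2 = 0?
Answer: -17084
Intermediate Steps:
J = -2 (J = -2 + 0 = -2)
v(V, U) = 2 (v(V, U) = √(6 - 2) = √4 = 2)
v(1, 4)*(-8542) = 2*(-8542) = -17084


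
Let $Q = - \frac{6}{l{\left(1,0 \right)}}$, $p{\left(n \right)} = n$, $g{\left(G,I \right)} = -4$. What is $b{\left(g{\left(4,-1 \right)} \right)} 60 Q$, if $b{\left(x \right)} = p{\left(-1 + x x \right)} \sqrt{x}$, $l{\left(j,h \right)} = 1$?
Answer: $- 10800 i \approx - 10800.0 i$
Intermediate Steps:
$b{\left(x \right)} = \sqrt{x} \left(-1 + x^{2}\right)$ ($b{\left(x \right)} = \left(-1 + x x\right) \sqrt{x} = \left(-1 + x^{2}\right) \sqrt{x} = \sqrt{x} \left(-1 + x^{2}\right)$)
$Q = -6$ ($Q = - \frac{6}{1} = \left(-6\right) 1 = -6$)
$b{\left(g{\left(4,-1 \right)} \right)} 60 Q = \sqrt{-4} \left(-1 + \left(-4\right)^{2}\right) 60 \left(-6\right) = 2 i \left(-1 + 16\right) 60 \left(-6\right) = 2 i 15 \cdot 60 \left(-6\right) = 30 i 60 \left(-6\right) = 1800 i \left(-6\right) = - 10800 i$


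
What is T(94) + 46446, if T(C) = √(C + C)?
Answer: 46446 + 2*√47 ≈ 46460.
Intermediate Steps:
T(C) = √2*√C (T(C) = √(2*C) = √2*√C)
T(94) + 46446 = √2*√94 + 46446 = 2*√47 + 46446 = 46446 + 2*√47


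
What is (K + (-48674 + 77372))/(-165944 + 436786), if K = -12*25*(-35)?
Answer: 19599/135421 ≈ 0.14473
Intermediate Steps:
K = 10500 (K = -300*(-35) = 10500)
(K + (-48674 + 77372))/(-165944 + 436786) = (10500 + (-48674 + 77372))/(-165944 + 436786) = (10500 + 28698)/270842 = 39198*(1/270842) = 19599/135421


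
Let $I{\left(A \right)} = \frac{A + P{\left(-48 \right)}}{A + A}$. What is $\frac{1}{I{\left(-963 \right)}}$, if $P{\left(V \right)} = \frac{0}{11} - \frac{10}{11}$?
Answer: $\frac{21186}{10603} \approx 1.9981$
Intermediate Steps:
$P{\left(V \right)} = - \frac{10}{11}$ ($P{\left(V \right)} = 0 \cdot \frac{1}{11} - \frac{10}{11} = 0 - \frac{10}{11} = - \frac{10}{11}$)
$I{\left(A \right)} = \frac{- \frac{10}{11} + A}{2 A}$ ($I{\left(A \right)} = \frac{A - \frac{10}{11}}{A + A} = \frac{- \frac{10}{11} + A}{2 A}$)
$\frac{1}{I{\left(-963 \right)}} = \frac{1}{\frac{1}{22} \frac{1}{-963} \left(-10 + 11 \left(-963\right)\right)} = \frac{1}{\frac{1}{22} \left(- \frac{1}{963}\right) \left(-10 - 10593\right)} = \frac{1}{\frac{1}{22} \left(- \frac{1}{963}\right) \left(-10603\right)} = \frac{1}{\frac{10603}{21186}} = \frac{21186}{10603}$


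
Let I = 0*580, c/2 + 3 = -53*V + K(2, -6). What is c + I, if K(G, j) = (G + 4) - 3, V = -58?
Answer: 6148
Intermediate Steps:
K(G, j) = 1 + G (K(G, j) = (4 + G) - 3 = 1 + G)
c = 6148 (c = -6 + 2*(-53*(-58) + (1 + 2)) = -6 + 2*(3074 + 3) = -6 + 2*3077 = -6 + 6154 = 6148)
I = 0
c + I = 6148 + 0 = 6148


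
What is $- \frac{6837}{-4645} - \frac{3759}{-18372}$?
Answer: $\frac{47689973}{28445980} \approx 1.6765$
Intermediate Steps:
$- \frac{6837}{-4645} - \frac{3759}{-18372} = \left(-6837\right) \left(- \frac{1}{4645}\right) - - \frac{1253}{6124} = \frac{6837}{4645} + \frac{1253}{6124} = \frac{47689973}{28445980}$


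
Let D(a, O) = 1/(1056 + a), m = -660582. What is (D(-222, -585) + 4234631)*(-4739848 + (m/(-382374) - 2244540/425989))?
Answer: -50493949528516978191462425/2515701042906 ≈ -2.0072e+13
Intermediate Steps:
(D(-222, -585) + 4234631)*(-4739848 + (m/(-382374) - 2244540/425989)) = (1/(1056 - 222) + 4234631)*(-4739848 + (-660582/(-382374) - 2244540/425989)) = (1/834 + 4234631)*(-4739848 + (-660582*(-1/382374) - 2244540*1/425989)) = (1/834 + 4234631)*(-4739848 + (12233/7081 - 2244540/425989)) = 3531682255*(-4739848 - 10682464303/3016428109)/834 = (3531682255/834)*(-14297421422051735/3016428109) = -50493949528516978191462425/2515701042906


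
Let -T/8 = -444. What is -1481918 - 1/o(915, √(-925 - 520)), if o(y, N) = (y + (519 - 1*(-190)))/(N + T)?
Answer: -300829798/203 - 17*I*√5/1624 ≈ -1.4819e+6 - 0.023407*I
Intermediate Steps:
T = 3552 (T = -8*(-444) = 3552)
o(y, N) = (709 + y)/(3552 + N) (o(y, N) = (y + (519 - 1*(-190)))/(N + 3552) = (y + (519 + 190))/(3552 + N) = (y + 709)/(3552 + N) = (709 + y)/(3552 + N))
-1481918 - 1/o(915, √(-925 - 520)) = -1481918 - 1/((709 + 915)/(3552 + √(-925 - 520))) = -1481918 - 1/(1624/(3552 + √(-1445))) = -1481918 - 1/(1624/(3552 + 17*I*√5)) = -1481918 - (444/203 + 17*I*√5/1624) = -1481918 + (-444/203 - 17*I*√5/1624) = -300829798/203 - 17*I*√5/1624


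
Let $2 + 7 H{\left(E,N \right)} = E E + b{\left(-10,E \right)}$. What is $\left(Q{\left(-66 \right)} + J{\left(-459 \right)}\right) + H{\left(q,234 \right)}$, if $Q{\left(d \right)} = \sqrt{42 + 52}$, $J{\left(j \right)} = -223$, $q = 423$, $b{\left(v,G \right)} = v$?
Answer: $\frac{177356}{7} + \sqrt{94} \approx 25346.0$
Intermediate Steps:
$H{\left(E,N \right)} = - \frac{12}{7} + \frac{E^{2}}{7}$ ($H{\left(E,N \right)} = - \frac{2}{7} + \frac{E E - 10}{7} = - \frac{2}{7} + \frac{E^{2} - 10}{7} = - \frac{2}{7} + \frac{-10 + E^{2}}{7} = - \frac{2}{7} + \left(- \frac{10}{7} + \frac{E^{2}}{7}\right) = - \frac{12}{7} + \frac{E^{2}}{7}$)
$Q{\left(d \right)} = \sqrt{94}$
$\left(Q{\left(-66 \right)} + J{\left(-459 \right)}\right) + H{\left(q,234 \right)} = \left(\sqrt{94} - 223\right) - \left(\frac{12}{7} - \frac{423^{2}}{7}\right) = \left(-223 + \sqrt{94}\right) + \left(- \frac{12}{7} + \frac{1}{7} \cdot 178929\right) = \left(-223 + \sqrt{94}\right) + \left(- \frac{12}{7} + \frac{178929}{7}\right) = \left(-223 + \sqrt{94}\right) + \frac{178917}{7} = \frac{177356}{7} + \sqrt{94}$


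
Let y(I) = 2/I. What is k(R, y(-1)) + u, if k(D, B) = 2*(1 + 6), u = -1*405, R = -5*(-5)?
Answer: -391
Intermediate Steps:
R = 25
u = -405
k(D, B) = 14 (k(D, B) = 2*7 = 14)
k(R, y(-1)) + u = 14 - 405 = -391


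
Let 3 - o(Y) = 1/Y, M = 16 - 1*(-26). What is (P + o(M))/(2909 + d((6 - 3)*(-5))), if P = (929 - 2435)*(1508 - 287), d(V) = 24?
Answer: -77230567/123186 ≈ -626.94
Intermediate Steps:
M = 42 (M = 16 + 26 = 42)
o(Y) = 3 - 1/Y
P = -1838826 (P = -1506*1221 = -1838826)
(P + o(M))/(2909 + d((6 - 3)*(-5))) = (-1838826 + (3 - 1/42))/(2909 + 24) = (-1838826 + (3 - 1*1/42))/2933 = (-1838826 + (3 - 1/42))*(1/2933) = (-1838826 + 125/42)*(1/2933) = -77230567/42*1/2933 = -77230567/123186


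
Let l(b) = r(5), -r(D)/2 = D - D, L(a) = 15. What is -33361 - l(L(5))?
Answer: -33361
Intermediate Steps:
r(D) = 0 (r(D) = -2*(D - D) = -2*0 = 0)
l(b) = 0
-33361 - l(L(5)) = -33361 - 1*0 = -33361 + 0 = -33361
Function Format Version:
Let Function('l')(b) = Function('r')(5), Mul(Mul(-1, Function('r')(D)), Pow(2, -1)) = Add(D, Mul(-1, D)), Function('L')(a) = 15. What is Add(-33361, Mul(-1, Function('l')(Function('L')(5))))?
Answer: -33361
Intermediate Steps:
Function('r')(D) = 0 (Function('r')(D) = Mul(-2, Add(D, Mul(-1, D))) = Mul(-2, 0) = 0)
Function('l')(b) = 0
Add(-33361, Mul(-1, Function('l')(Function('L')(5)))) = Add(-33361, Mul(-1, 0)) = Add(-33361, 0) = -33361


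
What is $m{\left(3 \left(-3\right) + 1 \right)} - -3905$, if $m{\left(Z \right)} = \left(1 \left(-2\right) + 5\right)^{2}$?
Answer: $3914$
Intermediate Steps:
$m{\left(Z \right)} = 9$ ($m{\left(Z \right)} = \left(-2 + 5\right)^{2} = 3^{2} = 9$)
$m{\left(3 \left(-3\right) + 1 \right)} - -3905 = 9 - -3905 = 9 + 3905 = 3914$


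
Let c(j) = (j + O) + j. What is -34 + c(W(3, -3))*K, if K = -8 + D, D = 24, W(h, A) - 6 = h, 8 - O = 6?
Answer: 286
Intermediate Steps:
O = 2 (O = 8 - 1*6 = 8 - 6 = 2)
W(h, A) = 6 + h
K = 16 (K = -8 + 24 = 16)
c(j) = 2 + 2*j (c(j) = (j + 2) + j = (2 + j) + j = 2 + 2*j)
-34 + c(W(3, -3))*K = -34 + (2 + 2*(6 + 3))*16 = -34 + (2 + 2*9)*16 = -34 + (2 + 18)*16 = -34 + 20*16 = -34 + 320 = 286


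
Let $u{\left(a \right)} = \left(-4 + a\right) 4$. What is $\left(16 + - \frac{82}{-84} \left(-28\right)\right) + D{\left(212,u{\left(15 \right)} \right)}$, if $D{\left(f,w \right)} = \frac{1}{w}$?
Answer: $- \frac{1493}{132} \approx -11.311$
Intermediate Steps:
$u{\left(a \right)} = -16 + 4 a$
$\left(16 + - \frac{82}{-84} \left(-28\right)\right) + D{\left(212,u{\left(15 \right)} \right)} = \left(16 + - \frac{82}{-84} \left(-28\right)\right) + \frac{1}{-16 + 4 \cdot 15} = \left(16 + \left(-82\right) \left(- \frac{1}{84}\right) \left(-28\right)\right) + \frac{1}{-16 + 60} = \left(16 + \frac{41}{42} \left(-28\right)\right) + \frac{1}{44} = \left(16 - \frac{82}{3}\right) + \frac{1}{44} = - \frac{34}{3} + \frac{1}{44} = - \frac{1493}{132}$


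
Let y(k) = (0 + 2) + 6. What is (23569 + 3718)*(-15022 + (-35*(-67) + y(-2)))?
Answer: -345699003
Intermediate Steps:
y(k) = 8 (y(k) = 2 + 6 = 8)
(23569 + 3718)*(-15022 + (-35*(-67) + y(-2))) = (23569 + 3718)*(-15022 + (-35*(-67) + 8)) = 27287*(-15022 + (2345 + 8)) = 27287*(-15022 + 2353) = 27287*(-12669) = -345699003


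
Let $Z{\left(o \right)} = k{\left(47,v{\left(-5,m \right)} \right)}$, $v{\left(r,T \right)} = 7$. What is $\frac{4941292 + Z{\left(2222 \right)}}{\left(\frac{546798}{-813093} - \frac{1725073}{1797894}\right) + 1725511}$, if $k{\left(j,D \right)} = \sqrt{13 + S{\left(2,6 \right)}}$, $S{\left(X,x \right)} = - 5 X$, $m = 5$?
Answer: $\frac{343973930754059784}{120116406775413541} + \frac{69612144102 \sqrt{3}}{120116406775413541} \approx 2.8637$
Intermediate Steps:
$k{\left(j,D \right)} = \sqrt{3}$ ($k{\left(j,D \right)} = \sqrt{13 - 10} = \sqrt{3}$)
$Z{\left(o \right)} = \sqrt{3}$
$\frac{4941292 + Z{\left(2222 \right)}}{\left(\frac{546798}{-813093} - \frac{1725073}{1797894}\right) + 1725511} = \frac{4941292 + \sqrt{3}}{\left(\frac{546798}{-813093} - \frac{1725073}{1797894}\right) + 1725511} = \frac{4941292 + \sqrt{3}}{\left(546798 \left(- \frac{1}{813093}\right) - \frac{246439}{256842}\right) + 1725511} = \frac{4941292 + \sqrt{3}}{\left(- \frac{182266}{271031} - \frac{246439}{256842}\right) + 1725511} = \frac{4941292 + \sqrt{3}}{- \frac{113606172581}{69612144102} + 1725511} = \frac{4941292 + \sqrt{3}}{\frac{120116406775413541}{69612144102}} = \left(4941292 + \sqrt{3}\right) \frac{69612144102}{120116406775413541} = \frac{343973930754059784}{120116406775413541} + \frac{69612144102 \sqrt{3}}{120116406775413541}$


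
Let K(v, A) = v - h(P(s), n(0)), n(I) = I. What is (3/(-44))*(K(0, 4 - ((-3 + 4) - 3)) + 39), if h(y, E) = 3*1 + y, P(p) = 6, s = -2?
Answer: -45/22 ≈ -2.0455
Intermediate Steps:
h(y, E) = 3 + y
K(v, A) = -9 + v (K(v, A) = v - (3 + 6) = v - 1*9 = v - 9 = -9 + v)
(3/(-44))*(K(0, 4 - ((-3 + 4) - 3)) + 39) = (3/(-44))*((-9 + 0) + 39) = (3*(-1/44))*(-9 + 39) = -3/44*30 = -45/22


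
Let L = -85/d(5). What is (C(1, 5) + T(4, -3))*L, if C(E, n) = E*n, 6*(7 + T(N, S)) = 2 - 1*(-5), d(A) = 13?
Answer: 425/78 ≈ 5.4487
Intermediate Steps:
T(N, S) = -35/6 (T(N, S) = -7 + (2 - 1*(-5))/6 = -7 + (2 + 5)/6 = -7 + (1/6)*7 = -7 + 7/6 = -35/6)
L = -85/13 ≈ -6.5385
(C(1, 5) + T(4, -3))*L = (1*5 - 35/6)*(-85/13) = (5 - 35/6)*(-85/13) = -5/6*(-85/13) = 425/78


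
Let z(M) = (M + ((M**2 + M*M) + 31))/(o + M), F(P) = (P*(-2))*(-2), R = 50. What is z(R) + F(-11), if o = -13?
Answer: 3453/37 ≈ 93.324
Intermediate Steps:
F(P) = 4*P (F(P) = -2*P*(-2) = 4*P)
z(M) = (31 + M + 2*M**2)/(-13 + M) (z(M) = (M + ((M**2 + M*M) + 31))/(-13 + M) = (M + ((M**2 + M**2) + 31))/(-13 + M) = (M + (2*M**2 + 31))/(-13 + M) = (M + (31 + 2*M**2))/(-13 + M) = (31 + M + 2*M**2)/(-13 + M))
z(R) + F(-11) = (31 + 50 + 2*50**2)/(-13 + 50) + 4*(-11) = (31 + 50 + 2*2500)/37 - 44 = (31 + 50 + 5000)/37 - 44 = (1/37)*5081 - 44 = 5081/37 - 44 = 3453/37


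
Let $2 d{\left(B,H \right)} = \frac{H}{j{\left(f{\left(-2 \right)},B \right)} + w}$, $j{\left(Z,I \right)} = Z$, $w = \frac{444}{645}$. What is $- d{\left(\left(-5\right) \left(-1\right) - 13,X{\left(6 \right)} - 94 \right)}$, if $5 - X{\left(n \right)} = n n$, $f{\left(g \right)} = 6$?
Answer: $\frac{26875}{2876} \approx 9.3446$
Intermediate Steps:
$w = \frac{148}{215}$ ($w = 444 \cdot \frac{1}{645} = \frac{148}{215} \approx 0.68837$)
$X{\left(n \right)} = 5 - n^{2}$ ($X{\left(n \right)} = 5 - n n = 5 - n^{2}$)
$d{\left(B,H \right)} = \frac{215 H}{2876}$ ($d{\left(B,H \right)} = \frac{\frac{1}{6 + \frac{148}{215}} H}{2} = \frac{\frac{1}{\frac{1438}{215}} H}{2} = \frac{\frac{215}{1438} H}{2} = \frac{215 H}{2876}$)
$- d{\left(\left(-5\right) \left(-1\right) - 13,X{\left(6 \right)} - 94 \right)} = - \frac{215 \left(\left(5 - 6^{2}\right) - 94\right)}{2876} = - \frac{215 \left(\left(5 - 36\right) - 94\right)}{2876} = - \frac{215 \left(-31 - 94\right)}{2876} = - \frac{215 \left(-125\right)}{2876} = \left(-1\right) \left(- \frac{26875}{2876}\right) = \frac{26875}{2876}$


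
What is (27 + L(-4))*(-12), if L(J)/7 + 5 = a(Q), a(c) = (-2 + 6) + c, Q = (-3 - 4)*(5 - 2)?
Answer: 1524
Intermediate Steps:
Q = -21 (Q = -7*3 = -21)
a(c) = 4 + c
L(J) = -154 (L(J) = -35 + 7*(4 - 21) = -35 + 7*(-17) = -35 - 119 = -154)
(27 + L(-4))*(-12) = (27 - 154)*(-12) = -127*(-12) = 1524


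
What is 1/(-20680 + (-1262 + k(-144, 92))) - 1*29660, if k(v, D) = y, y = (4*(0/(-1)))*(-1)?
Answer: -650799721/21942 ≈ -29660.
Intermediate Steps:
y = 0 (y = (4*(0*(-1)))*(-1) = (4*0)*(-1) = 0*(-1) = 0)
k(v, D) = 0
1/(-20680 + (-1262 + k(-144, 92))) - 1*29660 = 1/(-20680 + (-1262 + 0)) - 1*29660 = 1/(-20680 - 1262) - 29660 = 1/(-21942) - 29660 = -1/21942 - 29660 = -650799721/21942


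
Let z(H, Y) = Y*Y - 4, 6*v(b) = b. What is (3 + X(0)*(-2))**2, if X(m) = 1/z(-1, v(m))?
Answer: 49/4 ≈ 12.250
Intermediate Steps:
v(b) = b/6
z(H, Y) = -4 + Y**2 (z(H, Y) = Y**2 - 4 = -4 + Y**2)
X(m) = 1/(-4 + m**2/36) (X(m) = 1/(-4 + (m/6)**2) = 1/(-4 + m**2/36))
(3 + X(0)*(-2))**2 = (3 + (36/(-144 + 0**2))*(-2))**2 = (3 + (36/(-144 + 0))*(-2))**2 = (3 + (36/(-144))*(-2))**2 = (3 + (36*(-1/144))*(-2))**2 = (3 - 1/4*(-2))**2 = (3 + 1/2)**2 = (7/2)**2 = 49/4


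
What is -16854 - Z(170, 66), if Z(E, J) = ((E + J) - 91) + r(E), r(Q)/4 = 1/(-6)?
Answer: -50995/3 ≈ -16998.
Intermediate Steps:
r(Q) = -2/3 (r(Q) = 4/(-6) = 4*(-1/6) = -2/3)
Z(E, J) = -275/3 + E + J (Z(E, J) = ((E + J) - 91) - 2/3 = (-91 + E + J) - 2/3 = -275/3 + E + J)
-16854 - Z(170, 66) = -16854 - (-275/3 + 170 + 66) = -16854 - 1*433/3 = -16854 - 433/3 = -50995/3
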